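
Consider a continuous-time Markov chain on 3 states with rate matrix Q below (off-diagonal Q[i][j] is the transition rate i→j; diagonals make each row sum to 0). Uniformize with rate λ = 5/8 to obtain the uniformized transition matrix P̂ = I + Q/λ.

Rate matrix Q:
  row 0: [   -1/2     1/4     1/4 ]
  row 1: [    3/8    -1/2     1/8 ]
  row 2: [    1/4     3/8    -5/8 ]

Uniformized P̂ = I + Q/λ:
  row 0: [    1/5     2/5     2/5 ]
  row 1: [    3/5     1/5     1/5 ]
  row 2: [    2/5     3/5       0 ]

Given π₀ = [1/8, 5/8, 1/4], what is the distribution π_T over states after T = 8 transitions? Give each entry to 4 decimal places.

π = [0.3954, 0.3721, 0.2325]

t=0: π = [0.1250, 0.6250, 0.2500]
t=1: π = [0.5000, 0.3250, 0.1750]
t=2: π = [0.3650, 0.3700, 0.2650]
t=3: π = [0.4010, 0.3790, 0.2200]
t=4: π = [0.3956, 0.3682, 0.2362]
t=5: π = [0.3945, 0.3736, 0.2319]
t=6: π = [0.3958, 0.3717, 0.2325]
t=7: π = [0.3952, 0.3722, 0.2327]
t=8: π = [0.3954, 0.3721, 0.2325]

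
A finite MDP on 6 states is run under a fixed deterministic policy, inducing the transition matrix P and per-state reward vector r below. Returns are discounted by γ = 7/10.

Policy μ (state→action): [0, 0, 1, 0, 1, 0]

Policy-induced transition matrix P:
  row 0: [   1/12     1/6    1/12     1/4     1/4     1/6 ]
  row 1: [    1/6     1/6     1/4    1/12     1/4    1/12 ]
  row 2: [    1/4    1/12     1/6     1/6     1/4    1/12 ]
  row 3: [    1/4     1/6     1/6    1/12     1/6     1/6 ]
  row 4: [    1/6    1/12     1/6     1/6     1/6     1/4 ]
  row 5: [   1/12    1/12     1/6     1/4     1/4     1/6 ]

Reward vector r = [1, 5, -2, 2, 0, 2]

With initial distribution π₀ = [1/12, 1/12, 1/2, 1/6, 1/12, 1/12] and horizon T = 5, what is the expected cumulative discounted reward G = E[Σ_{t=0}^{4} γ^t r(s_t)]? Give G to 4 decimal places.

t=0: π = [0.0833, 0.0833, 0.5000, 0.1667, 0.0833, 0.0833], E[r] = 0.0000, γ^t·E[r] = 0.000000, running G = 0.000000
t=1: π = [0.2083, 0.1111, 0.1667, 0.1597, 0.2292, 0.1250], E[r] = 1.0000, γ^t·E[r] = 0.700000, running G = 0.700000
t=2: π = [0.1661, 0.1233, 0.1586, 0.1719, 0.2176, 0.1626], E[r] = 1.1343, γ^t·E[r] = 0.555787, running G = 1.255787
t=3: π = [0.1668, 0.1218, 0.1631, 0.1695, 0.2175, 0.1613], E[r] = 1.1110, γ^t·E[r] = 0.381078, running G = 1.636865
t=4: π = [0.1670, 0.1215, 0.1629, 0.1697, 0.2177, 0.1611], E[r] = 1.1103, γ^t·E[r] = 0.266589, running G = 1.903454

G = 1.9035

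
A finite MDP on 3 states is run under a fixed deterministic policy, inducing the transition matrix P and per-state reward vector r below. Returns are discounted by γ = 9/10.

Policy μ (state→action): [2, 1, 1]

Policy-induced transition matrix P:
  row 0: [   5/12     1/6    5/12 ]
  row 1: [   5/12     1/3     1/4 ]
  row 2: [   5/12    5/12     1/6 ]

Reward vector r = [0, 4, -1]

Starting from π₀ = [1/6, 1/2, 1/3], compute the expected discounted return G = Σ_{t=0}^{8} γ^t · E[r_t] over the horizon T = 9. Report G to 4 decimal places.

G = 6.2574

t=0: π = [0.1667, 0.5000, 0.3333], E[r] = 1.6667, γ^t·E[r] = 1.666667, running G = 1.666667
t=1: π = [0.4167, 0.3333, 0.2500], E[r] = 1.0833, γ^t·E[r] = 0.975000, running G = 2.641667
t=2: π = [0.4167, 0.2847, 0.2986], E[r] = 0.8403, γ^t·E[r] = 0.680625, running G = 3.322292
t=3: π = [0.4167, 0.2888, 0.2946], E[r] = 0.8605, γ^t·E[r] = 0.627328, running G = 3.949620
t=4: π = [0.4167, 0.2884, 0.2949], E[r] = 0.8588, γ^t·E[r] = 0.563488, running G = 4.513108
t=5: π = [0.4167, 0.2885, 0.2949], E[r] = 0.8590, γ^t·E[r] = 0.507222, running G = 5.020330
t=6: π = [0.4167, 0.2885, 0.2949], E[r] = 0.8590, γ^t·E[r] = 0.456494, running G = 5.476824
t=7: π = [0.4167, 0.2885, 0.2949], E[r] = 0.8590, γ^t·E[r] = 0.410845, running G = 5.887668
t=8: π = [0.4167, 0.2885, 0.2949], E[r] = 0.8590, γ^t·E[r] = 0.369760, running G = 6.257429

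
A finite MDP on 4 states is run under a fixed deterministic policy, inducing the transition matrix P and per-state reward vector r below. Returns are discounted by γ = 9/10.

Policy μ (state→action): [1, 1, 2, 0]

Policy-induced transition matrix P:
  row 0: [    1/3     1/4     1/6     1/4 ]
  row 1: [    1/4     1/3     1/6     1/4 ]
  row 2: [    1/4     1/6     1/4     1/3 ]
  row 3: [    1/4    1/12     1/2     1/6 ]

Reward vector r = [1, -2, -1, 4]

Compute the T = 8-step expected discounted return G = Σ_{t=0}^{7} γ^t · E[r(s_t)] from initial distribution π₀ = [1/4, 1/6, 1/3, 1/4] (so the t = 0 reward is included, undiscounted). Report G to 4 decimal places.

G = 3.4401

t=0: π = [0.2500, 0.1667, 0.3333, 0.2500], E[r] = 0.5833, γ^t·E[r] = 0.583333, running G = 0.583333
t=1: π = [0.2708, 0.1944, 0.2778, 0.2569], E[r] = 0.6319, γ^t·E[r] = 0.568750, running G = 1.152083
t=2: π = [0.2726, 0.2002, 0.2755, 0.2517], E[r] = 0.6036, γ^t·E[r] = 0.488906, running G = 1.640990
t=3: π = [0.2727, 0.2018, 0.2735, 0.2520], E[r] = 0.6035, γ^t·E[r] = 0.439980, running G = 2.080970
t=4: π = [0.2727, 0.2020, 0.2735, 0.2518], E[r] = 0.6024, γ^t·E[r] = 0.395242, running G = 2.476212
t=5: π = [0.2727, 0.2021, 0.2734, 0.2518], E[r] = 0.6024, γ^t·E[r] = 0.355709, running G = 2.831921
t=6: π = [0.2727, 0.2021, 0.2734, 0.2518], E[r] = 0.6024, γ^t·E[r] = 0.320117, running G = 3.152038
t=7: π = [0.2727, 0.2021, 0.2734, 0.2518], E[r] = 0.6024, γ^t·E[r] = 0.288105, running G = 3.440143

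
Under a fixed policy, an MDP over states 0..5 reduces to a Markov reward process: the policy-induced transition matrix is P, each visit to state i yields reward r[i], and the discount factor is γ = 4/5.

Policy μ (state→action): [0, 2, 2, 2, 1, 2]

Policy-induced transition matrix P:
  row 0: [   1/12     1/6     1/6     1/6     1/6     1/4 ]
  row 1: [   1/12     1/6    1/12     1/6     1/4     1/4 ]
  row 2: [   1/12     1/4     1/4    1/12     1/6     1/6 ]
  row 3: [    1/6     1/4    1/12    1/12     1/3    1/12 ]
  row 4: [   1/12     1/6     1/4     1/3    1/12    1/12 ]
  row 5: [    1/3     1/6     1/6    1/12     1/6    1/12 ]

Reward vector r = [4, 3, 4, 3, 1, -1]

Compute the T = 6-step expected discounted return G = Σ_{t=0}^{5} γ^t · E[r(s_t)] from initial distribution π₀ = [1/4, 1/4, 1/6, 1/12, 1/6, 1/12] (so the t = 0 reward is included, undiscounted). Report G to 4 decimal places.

t=0: π = [0.2500, 0.2500, 0.1667, 0.0833, 0.1667, 0.0833], E[r] = 2.7500, γ^t·E[r] = 2.750000, running G = 2.750000
t=1: π = [0.1111, 0.1875, 0.1667, 0.1667, 0.1875, 0.1806], E[r] = 2.1806, γ^t·E[r] = 1.744444, running G = 4.494444
t=2: π = [0.1424, 0.1944, 0.1667, 0.1551, 0.1944, 0.1470], E[r] = 2.3322, γ^t·E[r] = 1.492593, running G = 5.987037
t=3: π = [0.1330, 0.1935, 0.1676, 0.1600, 0.1925, 0.1534], E[r] = 2.3022, γ^t·E[r] = 1.178716, running G = 7.165753
t=4: π = [0.1350, 0.1940, 0.1672, 0.1587, 0.1934, 0.1517], E[r] = 2.3085, γ^t·E[r] = 0.945574, running G = 8.111327
t=5: π = [0.1345, 0.1938, 0.1673, 0.1591, 0.1932, 0.1521], E[r] = 2.3071, γ^t·E[r] = 0.755994, running G = 8.867321

G = 8.8673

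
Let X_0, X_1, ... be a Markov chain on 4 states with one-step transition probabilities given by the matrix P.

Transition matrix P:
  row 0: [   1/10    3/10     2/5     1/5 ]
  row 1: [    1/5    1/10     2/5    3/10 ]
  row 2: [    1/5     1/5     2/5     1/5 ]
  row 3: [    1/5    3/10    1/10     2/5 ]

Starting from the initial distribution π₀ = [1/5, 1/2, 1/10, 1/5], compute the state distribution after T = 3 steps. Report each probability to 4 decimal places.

π = [0.1818, 0.2231, 0.3169, 0.2782]

t=0: π = [0.2000, 0.5000, 0.1000, 0.2000]
t=1: π = [0.1800, 0.1900, 0.3400, 0.2900]
t=2: π = [0.1820, 0.2280, 0.3130, 0.2770]
t=3: π = [0.1818, 0.2231, 0.3169, 0.2782]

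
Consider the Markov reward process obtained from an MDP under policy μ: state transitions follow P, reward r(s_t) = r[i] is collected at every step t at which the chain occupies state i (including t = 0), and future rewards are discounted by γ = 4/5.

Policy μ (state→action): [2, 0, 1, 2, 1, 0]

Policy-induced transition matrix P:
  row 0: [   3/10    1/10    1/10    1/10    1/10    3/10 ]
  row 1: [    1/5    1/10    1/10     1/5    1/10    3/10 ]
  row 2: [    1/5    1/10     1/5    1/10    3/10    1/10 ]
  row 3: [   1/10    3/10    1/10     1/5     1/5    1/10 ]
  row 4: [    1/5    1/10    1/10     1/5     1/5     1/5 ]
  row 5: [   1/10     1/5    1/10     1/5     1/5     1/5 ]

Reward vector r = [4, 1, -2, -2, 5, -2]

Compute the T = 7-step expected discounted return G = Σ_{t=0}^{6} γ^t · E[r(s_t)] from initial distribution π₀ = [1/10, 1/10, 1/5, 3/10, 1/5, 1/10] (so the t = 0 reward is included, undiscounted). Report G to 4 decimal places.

t=0: π = [0.1000, 0.1000, 0.2000, 0.3000, 0.2000, 0.1000], E[r] = 0.3000, γ^t·E[r] = 0.300000, running G = 0.300000
t=1: π = [0.1700, 0.1700, 0.1200, 0.1700, 0.2000, 0.1700], E[r] = 0.9300, γ^t·E[r] = 0.744000, running G = 1.044000
t=2: π = [0.1830, 0.1510, 0.1120, 0.1710, 0.1780, 0.2050], E[r] = 0.7970, γ^t·E[r] = 0.510080, running G = 1.554080
t=3: π = [0.1807, 0.1547, 0.1112, 0.1705, 0.1778, 0.2051], E[r] = 0.7929, γ^t·E[r] = 0.405965, running G = 1.960045
t=4: π = [0.1805, 0.1546, 0.1111, 0.1708, 0.1776, 0.2054], E[r] = 0.7900, γ^t·E[r] = 0.323564, running G = 2.283608
t=5: π = [0.1804, 0.1547, 0.1111, 0.1708, 0.1776, 0.2053], E[r] = 0.7899, γ^t·E[r] = 0.258833, running G = 2.542441
t=6: π = [0.1804, 0.1547, 0.1111, 0.1708, 0.1776, 0.2053], E[r] = 0.7899, γ^t·E[r] = 0.207054, running G = 2.749496

G = 2.7495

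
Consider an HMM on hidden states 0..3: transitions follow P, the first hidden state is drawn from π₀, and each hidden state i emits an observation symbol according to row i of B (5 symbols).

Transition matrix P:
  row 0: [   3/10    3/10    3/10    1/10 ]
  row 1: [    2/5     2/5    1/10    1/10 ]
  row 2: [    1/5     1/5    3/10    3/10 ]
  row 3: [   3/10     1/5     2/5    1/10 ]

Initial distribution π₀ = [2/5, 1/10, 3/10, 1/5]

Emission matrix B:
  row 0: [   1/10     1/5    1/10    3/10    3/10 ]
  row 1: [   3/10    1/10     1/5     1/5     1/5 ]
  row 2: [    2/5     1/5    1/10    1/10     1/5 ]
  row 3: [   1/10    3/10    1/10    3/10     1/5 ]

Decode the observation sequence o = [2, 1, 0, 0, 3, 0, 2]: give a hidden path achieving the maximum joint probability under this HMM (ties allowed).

t=0: δ = [4.000e-02, 2.000e-02, 3.000e-02, 2.000e-02]  (obs o_0=2)
t=1: δ = [2.400e-03, 1.200e-03, 2.400e-03, 2.700e-03]  ψ = [0, 0, 0, 2]  (obs o_1=1)
t=2: δ = [8.100e-05, 2.160e-04, 4.320e-04, 7.200e-05]  ψ = [3, 0, 3, 2]  (obs o_2=0)
t=3: δ = [8.640e-06, 2.592e-05, 5.184e-05, 1.296e-05]  ψ = [1, 1, 2, 2]  (obs o_3=0)
t=4: δ = [3.110e-06, 2.074e-06, 1.555e-06, 4.666e-06]  ψ = [1, 1, 2, 2]  (obs o_4=3)
t=5: δ = [1.400e-07, 2.799e-07, 7.465e-07, 4.666e-08]  ψ = [3, 0, 3, 2]  (obs o_5=0)
t=6: δ = [1.493e-08, 2.986e-08, 2.239e-08, 2.239e-08]  ψ = [2, 2, 2, 2]  (obs o_6=2)
backtrack: best end state = 1; path = [2, 3, 2, 2, 3, 2, 1]

path = [2, 3, 2, 2, 3, 2, 1]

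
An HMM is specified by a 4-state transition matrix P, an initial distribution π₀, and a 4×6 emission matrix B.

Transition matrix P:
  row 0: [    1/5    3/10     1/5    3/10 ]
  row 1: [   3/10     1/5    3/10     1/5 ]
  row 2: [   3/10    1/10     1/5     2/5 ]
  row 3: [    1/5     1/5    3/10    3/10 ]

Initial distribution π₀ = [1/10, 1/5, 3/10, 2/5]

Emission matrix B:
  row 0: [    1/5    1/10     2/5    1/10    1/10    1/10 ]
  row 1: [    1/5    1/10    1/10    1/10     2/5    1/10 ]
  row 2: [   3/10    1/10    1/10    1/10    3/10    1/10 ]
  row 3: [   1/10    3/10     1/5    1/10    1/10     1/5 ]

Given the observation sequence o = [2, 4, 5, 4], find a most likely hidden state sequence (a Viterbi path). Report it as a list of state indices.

path = [3, 2, 3, 2]

t=0: δ = [4.000e-02, 2.000e-02, 3.000e-02, 8.000e-02]  (obs o_0=2)
t=1: δ = [1.600e-03, 6.400e-03, 7.200e-03, 2.400e-03]  ψ = [3, 3, 3, 3]  (obs o_1=4)
t=2: δ = [2.160e-04, 1.280e-04, 1.920e-04, 5.760e-04]  ψ = [2, 1, 1, 2]  (obs o_2=5)
t=3: δ = [1.152e-05, 4.608e-05, 5.184e-05, 1.728e-05]  ψ = [3, 3, 3, 3]  (obs o_3=4)
backtrack: best end state = 2; path = [3, 2, 3, 2]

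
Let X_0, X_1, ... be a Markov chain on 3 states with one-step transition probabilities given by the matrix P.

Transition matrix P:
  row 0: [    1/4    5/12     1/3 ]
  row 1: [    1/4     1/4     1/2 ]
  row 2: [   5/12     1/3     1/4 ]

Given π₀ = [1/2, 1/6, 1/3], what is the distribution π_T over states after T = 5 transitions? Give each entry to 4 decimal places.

π = [0.3098, 0.3315, 0.3587]

t=0: π = [0.5000, 0.1667, 0.3333]
t=1: π = [0.3056, 0.3611, 0.3333]
t=2: π = [0.3056, 0.3287, 0.3657]
t=3: π = [0.3110, 0.3314, 0.3576]
t=4: π = [0.3096, 0.3316, 0.3588]
t=5: π = [0.3098, 0.3315, 0.3587]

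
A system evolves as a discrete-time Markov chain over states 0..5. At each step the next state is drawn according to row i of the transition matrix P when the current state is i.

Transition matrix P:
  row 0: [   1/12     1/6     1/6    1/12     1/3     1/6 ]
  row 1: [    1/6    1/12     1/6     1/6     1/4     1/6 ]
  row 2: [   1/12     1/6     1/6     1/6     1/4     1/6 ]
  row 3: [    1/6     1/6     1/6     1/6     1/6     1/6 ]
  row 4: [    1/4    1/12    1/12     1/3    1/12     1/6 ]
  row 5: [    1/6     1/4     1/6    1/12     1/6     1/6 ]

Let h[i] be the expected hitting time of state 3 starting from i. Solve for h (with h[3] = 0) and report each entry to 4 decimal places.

h = [6.0877, 5.7090, 5.6774, 0.0000, 4.9227, 6.2503]

First-step conditioning: h[3] = 0; for i ≠ 3, h[i] = 1 + Σ_k P[i][k]·h[k].
  h[0] = 1 + 1/12·h[0] + 1/6·h[1] + 1/6·h[2] + 1/3·h[4] + 1/6·h[5]
  h[1] = 1 + 1/6·h[0] + 1/12·h[1] + 1/6·h[2] + 1/4·h[4] + 1/6·h[5]
  h[2] = 1 + 1/12·h[0] + 1/6·h[1] + 1/6·h[2] + 1/4·h[4] + 1/6·h[5]
  h[4] = 1 + 1/4·h[0] + 1/12·h[1] + 1/12·h[2] + 1/12·h[4] + 1/6·h[5]
  h[5] = 1 + 1/6·h[0] + 1/4·h[1] + 1/6·h[2] + 1/6·h[4] + 1/6·h[5]
Solving the 5×5 linear system over states ≠ 3 gives exactly h = [8334/1369, 39078/6845, 38862/6845, 0, 33696/6845, 42783/6845] (h[3] = 0 is the target).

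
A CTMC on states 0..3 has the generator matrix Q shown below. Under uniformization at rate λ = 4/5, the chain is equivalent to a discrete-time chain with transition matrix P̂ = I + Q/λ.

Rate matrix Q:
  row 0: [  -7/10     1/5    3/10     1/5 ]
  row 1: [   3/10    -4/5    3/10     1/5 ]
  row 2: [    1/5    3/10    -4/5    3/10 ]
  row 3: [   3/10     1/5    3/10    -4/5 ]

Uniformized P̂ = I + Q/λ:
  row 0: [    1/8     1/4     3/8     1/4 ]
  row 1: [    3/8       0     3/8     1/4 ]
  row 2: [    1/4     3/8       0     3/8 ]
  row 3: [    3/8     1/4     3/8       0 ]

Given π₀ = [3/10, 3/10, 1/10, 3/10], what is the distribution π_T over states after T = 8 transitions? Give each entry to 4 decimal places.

π = [0.2727, 0.2273, 0.2727, 0.2273]

t=0: π = [0.3000, 0.3000, 0.1000, 0.3000]
t=1: π = [0.2875, 0.1875, 0.3375, 0.1875]
t=2: π = [0.2609, 0.2453, 0.2484, 0.2453]
t=3: π = [0.2787, 0.2197, 0.2818, 0.2197]
t=4: π = [0.2701, 0.2303, 0.2693, 0.2303]
t=5: π = [0.2738, 0.2261, 0.2740, 0.2261]
t=6: π = [0.2723, 0.2277, 0.2722, 0.2277]
t=7: π = [0.2729, 0.2271, 0.2729, 0.2271]
t=8: π = [0.2727, 0.2273, 0.2727, 0.2273]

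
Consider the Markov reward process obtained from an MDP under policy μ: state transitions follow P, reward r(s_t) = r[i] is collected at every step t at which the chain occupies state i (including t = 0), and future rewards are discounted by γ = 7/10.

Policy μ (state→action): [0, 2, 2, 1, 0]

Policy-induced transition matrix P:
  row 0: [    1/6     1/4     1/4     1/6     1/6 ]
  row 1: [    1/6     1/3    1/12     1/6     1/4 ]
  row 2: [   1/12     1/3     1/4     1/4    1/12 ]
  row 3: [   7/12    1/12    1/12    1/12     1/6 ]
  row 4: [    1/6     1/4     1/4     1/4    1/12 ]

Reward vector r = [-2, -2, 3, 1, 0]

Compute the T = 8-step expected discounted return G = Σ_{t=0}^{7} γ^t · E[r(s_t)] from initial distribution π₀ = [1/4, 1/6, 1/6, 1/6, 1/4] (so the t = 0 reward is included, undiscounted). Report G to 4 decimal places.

t=0: π = [0.2500, 0.1667, 0.1667, 0.1667, 0.2500], E[r] = -0.1667, γ^t·E[r] = -0.166667, running G = -0.166667
t=1: π = [0.2222, 0.2500, 0.1944, 0.1875, 0.1458], E[r] = -0.1736, γ^t·E[r] = -0.121528, running G = -0.288194
t=2: π = [0.2286, 0.2558, 0.1771, 0.1794, 0.1591], E[r] = -0.2581, γ^t·E[r] = -0.126470, running G = -0.414664
t=3: π = [0.2267, 0.2562, 0.1775, 0.1797, 0.1600], E[r] = -0.2535, γ^t·E[r] = -0.086958, running G = -0.501622
t=4: π = [0.2268, 0.2562, 0.1773, 0.1798, 0.1599], E[r] = -0.2540, γ^t·E[r] = -0.060996, running G = -0.562618
t=5: π = [0.2268, 0.2562, 0.1773, 0.1798, 0.1599], E[r] = -0.2541, γ^t·E[r] = -0.042714, running G = -0.605331
t=6: π = [0.2268, 0.2562, 0.1773, 0.1798, 0.1599], E[r] = -0.2541, γ^t·E[r] = -0.029895, running G = -0.635226
t=7: π = [0.2268, 0.2562, 0.1773, 0.1798, 0.1599], E[r] = -0.2541, γ^t·E[r] = -0.020927, running G = -0.656153

G = -0.6562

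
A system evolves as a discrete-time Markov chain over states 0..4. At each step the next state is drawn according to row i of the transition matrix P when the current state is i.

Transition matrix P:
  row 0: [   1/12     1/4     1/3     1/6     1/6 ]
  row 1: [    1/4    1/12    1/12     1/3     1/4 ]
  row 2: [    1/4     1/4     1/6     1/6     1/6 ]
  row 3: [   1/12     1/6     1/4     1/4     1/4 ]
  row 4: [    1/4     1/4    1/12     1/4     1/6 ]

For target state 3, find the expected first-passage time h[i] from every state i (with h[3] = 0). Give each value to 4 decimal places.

h = [4.5923, 3.9089, 4.5923, 0.0000, 4.2096]

First-step conditioning: h[3] = 0; for i ≠ 3, h[i] = 1 + Σ_k P[i][k]·h[k].
  h[0] = 1 + 1/12·h[0] + 1/4·h[1] + 1/3·h[2] + 1/6·h[4]
  h[1] = 1 + 1/4·h[0] + 1/12·h[1] + 1/12·h[2] + 1/4·h[4]
  h[2] = 1 + 1/4·h[0] + 1/4·h[1] + 1/6·h[2] + 1/6·h[4]
  h[4] = 1 + 1/4·h[0] + 1/4·h[1] + 1/12·h[2] + 1/6·h[4]
Solving the 4×4 linear system over states ≠ 3 gives exactly h = [2016/439, 1716/439, 2016/439, 0, 1848/439] (h[3] = 0 is the target).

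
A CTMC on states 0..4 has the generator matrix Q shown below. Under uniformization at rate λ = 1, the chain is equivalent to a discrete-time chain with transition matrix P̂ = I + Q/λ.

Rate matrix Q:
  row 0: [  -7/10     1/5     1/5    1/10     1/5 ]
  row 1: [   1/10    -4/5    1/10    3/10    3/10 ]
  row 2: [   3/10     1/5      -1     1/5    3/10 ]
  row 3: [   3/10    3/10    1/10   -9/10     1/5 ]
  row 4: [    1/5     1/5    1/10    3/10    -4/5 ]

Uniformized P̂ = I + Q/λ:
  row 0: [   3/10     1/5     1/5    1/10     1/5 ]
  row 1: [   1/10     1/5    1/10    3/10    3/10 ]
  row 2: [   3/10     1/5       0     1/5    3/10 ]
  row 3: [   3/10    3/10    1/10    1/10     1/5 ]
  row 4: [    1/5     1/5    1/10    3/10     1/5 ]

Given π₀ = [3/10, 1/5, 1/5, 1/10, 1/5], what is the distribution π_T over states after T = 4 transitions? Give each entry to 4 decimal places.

t=0: π = [0.3000, 0.2000, 0.2000, 0.1000, 0.2000]
t=1: π = [0.2400, 0.2100, 0.1100, 0.2000, 0.2400]
t=2: π = [0.2340, 0.2200, 0.1130, 0.2010, 0.2320]
t=3: π = [0.2328, 0.2201, 0.1121, 0.2017, 0.2333]
t=4: π = [0.2327, 0.2202, 0.1121, 0.2019, 0.2332]

π = [0.2327, 0.2202, 0.1121, 0.2019, 0.2332]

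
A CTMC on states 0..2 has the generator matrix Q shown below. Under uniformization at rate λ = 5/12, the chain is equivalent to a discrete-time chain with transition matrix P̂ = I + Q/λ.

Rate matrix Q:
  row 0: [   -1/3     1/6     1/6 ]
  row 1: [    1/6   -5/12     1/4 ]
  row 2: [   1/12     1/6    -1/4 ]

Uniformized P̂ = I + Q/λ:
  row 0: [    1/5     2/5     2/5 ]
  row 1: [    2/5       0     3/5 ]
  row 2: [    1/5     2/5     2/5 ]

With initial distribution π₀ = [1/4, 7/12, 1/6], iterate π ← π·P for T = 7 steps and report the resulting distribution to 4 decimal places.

π = [0.2574, 0.2852, 0.4574]

t=0: π = [0.2500, 0.5833, 0.1667]
t=1: π = [0.3167, 0.1667, 0.5167]
t=2: π = [0.2333, 0.3333, 0.4333]
t=3: π = [0.2667, 0.2667, 0.4667]
t=4: π = [0.2533, 0.2933, 0.4533]
t=5: π = [0.2587, 0.2827, 0.4587]
t=6: π = [0.2565, 0.2869, 0.4565]
t=7: π = [0.2574, 0.2852, 0.4574]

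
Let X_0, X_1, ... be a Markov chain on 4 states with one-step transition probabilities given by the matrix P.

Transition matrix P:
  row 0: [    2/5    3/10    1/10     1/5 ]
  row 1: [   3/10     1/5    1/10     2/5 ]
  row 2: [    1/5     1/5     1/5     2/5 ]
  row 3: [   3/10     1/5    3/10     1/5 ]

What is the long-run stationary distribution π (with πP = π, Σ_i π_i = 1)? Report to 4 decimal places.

Balance equations π_j = Σ_i π_i·P[i][j]:
  π_0 = 2/5·π_0 + 3/10·π_1 + 1/5·π_2 + 3/10·π_3
  π_1 = 3/10·π_0 + 1/5·π_1 + 1/5·π_2 + 1/5·π_3
  π_2 = 1/10·π_0 + 1/10·π_1 + 1/5·π_2 + 3/10·π_3
  normalize: π_0 + π_1 + π_2 + π_3 = 1
Solving the linear system gives exactly π = [38/121, 28/121, 21/121, 34/121].

π = [0.3140, 0.2314, 0.1736, 0.2810]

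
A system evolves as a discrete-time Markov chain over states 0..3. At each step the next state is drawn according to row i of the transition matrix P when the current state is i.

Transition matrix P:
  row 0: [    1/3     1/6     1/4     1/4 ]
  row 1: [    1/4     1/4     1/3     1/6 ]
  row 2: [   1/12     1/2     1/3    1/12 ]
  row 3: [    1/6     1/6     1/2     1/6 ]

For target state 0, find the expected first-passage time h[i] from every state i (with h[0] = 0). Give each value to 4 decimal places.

First-step conditioning: h[0] = 0; for i ≠ 0, h[i] = 1 + Σ_k P[i][k]·h[k].
  h[1] = 1 + 1/4·h[1] + 1/3·h[2] + 1/6·h[3]
  h[2] = 1 + 1/2·h[1] + 1/3·h[2] + 1/12·h[3]
  h[3] = 1 + 1/6·h[1] + 1/2·h[2] + 1/6·h[3]
Solving the 3×3 linear system over states ≠ 0 gives exactly h = [0, 876/157, 1014/157, 972/157] (h[0] = 0 is the target).

h = [0.0000, 5.5796, 6.4586, 6.1911]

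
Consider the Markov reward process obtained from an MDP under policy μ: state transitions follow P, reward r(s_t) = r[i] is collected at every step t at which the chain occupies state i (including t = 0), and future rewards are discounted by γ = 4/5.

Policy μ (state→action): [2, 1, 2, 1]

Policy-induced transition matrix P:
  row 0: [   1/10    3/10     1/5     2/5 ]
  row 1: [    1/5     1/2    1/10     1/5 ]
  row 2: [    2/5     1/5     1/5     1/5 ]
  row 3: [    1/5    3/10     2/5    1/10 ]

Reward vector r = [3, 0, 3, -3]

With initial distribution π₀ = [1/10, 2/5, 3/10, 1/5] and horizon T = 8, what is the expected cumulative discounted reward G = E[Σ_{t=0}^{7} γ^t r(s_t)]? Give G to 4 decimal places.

t=0: π = [0.1000, 0.4000, 0.3000, 0.2000], E[r] = 0.6000, γ^t·E[r] = 0.600000, running G = 0.600000
t=1: π = [0.2500, 0.3500, 0.2000, 0.2000], E[r] = 0.7500, γ^t·E[r] = 0.600000, running G = 1.200000
t=2: π = [0.2150, 0.3500, 0.2050, 0.2300], E[r] = 0.5700, γ^t·E[r] = 0.364800, running G = 1.564800
t=3: π = [0.2195, 0.3495, 0.2110, 0.2200], E[r] = 0.6315, γ^t·E[r] = 0.323328, running G = 1.888128
t=4: π = [0.2203, 0.3488, 0.2091, 0.2219], E[r] = 0.6222, γ^t·E[r] = 0.254853, running G = 2.142981
t=5: π = [0.2198, 0.3489, 0.2095, 0.2219], E[r] = 0.6223, γ^t·E[r] = 0.203907, running G = 2.346888
t=6: π = [0.2199, 0.3488, 0.2095, 0.2218], E[r] = 0.6229, γ^t·E[r] = 0.163292, running G = 2.510181
t=7: π = [0.2199, 0.3488, 0.2095, 0.2218], E[r] = 0.6227, γ^t·E[r] = 0.130592, running G = 2.640772

G = 2.6408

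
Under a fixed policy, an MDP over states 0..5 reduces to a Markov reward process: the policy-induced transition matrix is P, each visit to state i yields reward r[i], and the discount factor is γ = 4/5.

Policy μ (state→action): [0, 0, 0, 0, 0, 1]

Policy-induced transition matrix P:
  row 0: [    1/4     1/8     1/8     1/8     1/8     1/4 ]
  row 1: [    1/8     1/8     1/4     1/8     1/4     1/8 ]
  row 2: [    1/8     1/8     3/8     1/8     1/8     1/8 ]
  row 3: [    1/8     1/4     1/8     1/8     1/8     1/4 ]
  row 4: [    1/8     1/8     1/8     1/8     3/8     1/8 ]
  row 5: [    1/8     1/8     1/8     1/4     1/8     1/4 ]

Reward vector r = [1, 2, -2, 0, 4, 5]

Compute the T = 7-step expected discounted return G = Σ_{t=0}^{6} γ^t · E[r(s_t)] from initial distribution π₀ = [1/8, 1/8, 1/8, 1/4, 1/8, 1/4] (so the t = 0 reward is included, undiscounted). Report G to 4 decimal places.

G = 7.0622

t=0: π = [0.1250, 0.1250, 0.1250, 0.2500, 0.1250, 0.2500], E[r] = 1.8750, γ^t·E[r] = 1.875000, running G = 1.875000
t=1: π = [0.1406, 0.1563, 0.1719, 0.1563, 0.1719, 0.2031], E[r] = 1.8125, γ^t·E[r] = 1.450000, running G = 3.325000
t=2: π = [0.1426, 0.1445, 0.1875, 0.1504, 0.1875, 0.1875], E[r] = 1.7441, γ^t·E[r] = 1.116250, running G = 4.441250
t=3: π = [0.1428, 0.1438, 0.1899, 0.1484, 0.1899, 0.1851], E[r] = 1.7356, γ^t·E[r] = 0.888625, running G = 5.329875
t=4: π = [0.1429, 0.1436, 0.1905, 0.1481, 0.1905, 0.1845], E[r] = 1.7336, γ^t·E[r] = 0.710075, running G = 6.039950
t=5: π = [0.1429, 0.1435, 0.1906, 0.1481, 0.1906, 0.1844], E[r] = 1.7332, γ^t·E[r] = 0.567939, running G = 6.607889
t=6: π = [0.1429, 0.1435, 0.1906, 0.1481, 0.1906, 0.1844], E[r] = 1.7331, γ^t·E[r] = 0.454331, running G = 7.062220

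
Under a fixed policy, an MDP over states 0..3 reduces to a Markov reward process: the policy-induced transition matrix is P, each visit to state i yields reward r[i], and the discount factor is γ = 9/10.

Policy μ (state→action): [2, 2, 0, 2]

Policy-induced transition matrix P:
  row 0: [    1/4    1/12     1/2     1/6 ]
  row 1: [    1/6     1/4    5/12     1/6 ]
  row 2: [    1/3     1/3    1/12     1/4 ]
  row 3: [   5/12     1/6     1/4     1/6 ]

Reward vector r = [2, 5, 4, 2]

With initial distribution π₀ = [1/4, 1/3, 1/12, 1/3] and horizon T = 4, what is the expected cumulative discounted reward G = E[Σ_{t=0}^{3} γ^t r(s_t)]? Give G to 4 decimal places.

G = 11.1030

t=0: π = [0.2500, 0.3333, 0.0833, 0.3333], E[r] = 3.1667, γ^t·E[r] = 3.166667, running G = 3.166667
t=1: π = [0.2847, 0.1875, 0.3542, 0.1736], E[r] = 3.2708, γ^t·E[r] = 2.943750, running G = 6.110417
t=2: π = [0.2928, 0.2176, 0.2934, 0.1962], E[r] = 3.2396, γ^t·E[r] = 2.624063, running G = 8.734479
t=3: π = [0.2890, 0.2093, 0.3106, 0.1911], E[r] = 3.2490, γ^t·E[r] = 2.368547, running G = 11.103026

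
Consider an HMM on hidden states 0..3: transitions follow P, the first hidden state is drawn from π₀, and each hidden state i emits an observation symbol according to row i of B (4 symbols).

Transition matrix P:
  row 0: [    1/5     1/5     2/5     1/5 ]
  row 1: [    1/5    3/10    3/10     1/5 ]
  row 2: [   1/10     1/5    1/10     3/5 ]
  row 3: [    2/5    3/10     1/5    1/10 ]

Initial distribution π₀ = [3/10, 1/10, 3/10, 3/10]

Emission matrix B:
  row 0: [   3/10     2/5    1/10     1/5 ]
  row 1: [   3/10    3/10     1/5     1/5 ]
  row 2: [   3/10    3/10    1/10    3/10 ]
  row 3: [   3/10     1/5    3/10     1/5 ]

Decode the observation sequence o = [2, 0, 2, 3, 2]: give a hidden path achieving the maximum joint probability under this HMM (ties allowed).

path = [3, 2, 3, 2, 3]

t=0: δ = [3.000e-02, 2.000e-02, 3.000e-02, 9.000e-02]  (obs o_0=2)
t=1: δ = [1.080e-02, 8.100e-03, 5.400e-03, 5.400e-03]  ψ = [3, 3, 3, 2]  (obs o_1=0)
t=2: δ = [2.160e-04, 4.860e-04, 4.320e-04, 9.720e-04]  ψ = [0, 1, 0, 2]  (obs o_2=2)
t=3: δ = [7.776e-05, 5.832e-05, 5.832e-05, 5.184e-05]  ψ = [3, 3, 3, 2]  (obs o_3=3)
t=4: δ = [2.074e-06, 3.499e-06, 3.110e-06, 1.050e-05]  ψ = [3, 1, 0, 2]  (obs o_4=2)
backtrack: best end state = 3; path = [3, 2, 3, 2, 3]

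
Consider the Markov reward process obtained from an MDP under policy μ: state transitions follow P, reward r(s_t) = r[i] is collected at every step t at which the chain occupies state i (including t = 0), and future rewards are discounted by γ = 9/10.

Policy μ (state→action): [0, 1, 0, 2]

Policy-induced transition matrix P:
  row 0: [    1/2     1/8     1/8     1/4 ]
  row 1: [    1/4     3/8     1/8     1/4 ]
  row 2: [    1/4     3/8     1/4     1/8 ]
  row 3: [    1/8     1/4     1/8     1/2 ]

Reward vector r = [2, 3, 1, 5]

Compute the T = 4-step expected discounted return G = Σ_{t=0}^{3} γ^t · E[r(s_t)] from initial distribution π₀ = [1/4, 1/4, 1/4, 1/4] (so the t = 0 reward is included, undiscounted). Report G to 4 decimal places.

t=0: π = [0.2500, 0.2500, 0.2500, 0.2500], E[r] = 2.7500, γ^t·E[r] = 2.750000, running G = 2.750000
t=1: π = [0.2813, 0.2813, 0.1563, 0.2813], E[r] = 2.9688, γ^t·E[r] = 2.671875, running G = 5.421875
t=2: π = [0.2852, 0.2695, 0.1445, 0.3008], E[r] = 3.0273, γ^t·E[r] = 2.452148, running G = 7.874023
t=3: π = [0.2837, 0.2661, 0.1431, 0.3071], E[r] = 3.0444, γ^t·E[r] = 2.219392, running G = 10.093416

G = 10.0934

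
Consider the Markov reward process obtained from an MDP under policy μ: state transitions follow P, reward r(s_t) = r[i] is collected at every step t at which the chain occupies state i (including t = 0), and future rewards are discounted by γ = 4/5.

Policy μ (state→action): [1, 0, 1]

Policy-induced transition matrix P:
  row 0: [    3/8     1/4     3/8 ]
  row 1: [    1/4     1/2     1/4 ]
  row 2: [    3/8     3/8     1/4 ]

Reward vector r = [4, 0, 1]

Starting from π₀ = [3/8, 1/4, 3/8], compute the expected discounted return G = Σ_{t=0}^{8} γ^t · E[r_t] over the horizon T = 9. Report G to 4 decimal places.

t=0: π = [0.3750, 0.2500, 0.3750], E[r] = 1.8750, γ^t·E[r] = 1.875000, running G = 1.875000
t=1: π = [0.3438, 0.3594, 0.2969], E[r] = 1.6719, γ^t·E[r] = 1.337500, running G = 3.212500
t=2: π = [0.3301, 0.3770, 0.2930], E[r] = 1.6133, γ^t·E[r] = 1.032500, running G = 4.245000
t=3: π = [0.3279, 0.3809, 0.2913], E[r] = 1.6028, γ^t·E[r] = 0.820625, running G = 5.065625
t=4: π = [0.3274, 0.3816, 0.2910], E[r] = 1.6006, γ^t·E[r] = 0.655588, running G = 5.721213
t=5: π = [0.3273, 0.3818, 0.2909], E[r] = 1.6001, γ^t·E[r] = 0.524325, running G = 6.245538
t=6: π = [0.3273, 0.3818, 0.2909], E[r] = 1.6000, γ^t·E[r] = 0.419436, running G = 6.664974
t=7: π = [0.3273, 0.3818, 0.2909], E[r] = 1.6000, γ^t·E[r] = 0.335545, running G = 7.000519
t=8: π = [0.3273, 0.3818, 0.2909], E[r] = 1.6000, γ^t·E[r] = 0.268436, running G = 7.268955

G = 7.2690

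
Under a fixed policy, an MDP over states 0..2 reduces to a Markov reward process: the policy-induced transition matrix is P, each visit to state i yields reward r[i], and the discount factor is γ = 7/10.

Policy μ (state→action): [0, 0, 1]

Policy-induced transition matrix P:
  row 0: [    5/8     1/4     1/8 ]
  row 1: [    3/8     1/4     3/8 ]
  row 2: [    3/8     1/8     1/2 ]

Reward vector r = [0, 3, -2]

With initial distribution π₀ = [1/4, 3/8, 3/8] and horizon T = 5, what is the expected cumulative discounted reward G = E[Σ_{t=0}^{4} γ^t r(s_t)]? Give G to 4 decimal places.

G = 0.3277

t=0: π = [0.2500, 0.3750, 0.3750], E[r] = 0.3750, γ^t·E[r] = 0.375000, running G = 0.375000
t=1: π = [0.4375, 0.2031, 0.3594], E[r] = -0.1094, γ^t·E[r] = -0.076563, running G = 0.298438
t=2: π = [0.4844, 0.2051, 0.3105], E[r] = -0.0059, γ^t·E[r] = -0.002871, running G = 0.295566
t=3: π = [0.4961, 0.2112, 0.2927], E[r] = 0.0481, γ^t·E[r] = 0.016497, running G = 0.312063
t=4: π = [0.4990, 0.2134, 0.2876], E[r] = 0.0651, γ^t·E[r] = 0.015629, running G = 0.327692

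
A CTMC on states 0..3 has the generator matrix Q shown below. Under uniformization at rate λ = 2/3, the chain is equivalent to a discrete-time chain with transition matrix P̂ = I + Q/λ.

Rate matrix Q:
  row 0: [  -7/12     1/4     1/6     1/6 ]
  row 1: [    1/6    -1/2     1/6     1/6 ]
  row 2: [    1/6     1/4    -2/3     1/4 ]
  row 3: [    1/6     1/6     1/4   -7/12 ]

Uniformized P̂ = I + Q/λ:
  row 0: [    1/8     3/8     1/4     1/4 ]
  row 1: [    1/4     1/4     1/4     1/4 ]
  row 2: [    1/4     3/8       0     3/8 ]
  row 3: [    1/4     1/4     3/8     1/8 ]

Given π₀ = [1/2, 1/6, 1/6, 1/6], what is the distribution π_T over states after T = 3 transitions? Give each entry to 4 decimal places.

π = [0.2217, 0.3063, 0.2249, 0.2471]

t=0: π = [0.5000, 0.1667, 0.1667, 0.1667]
t=1: π = [0.1875, 0.3333, 0.2292, 0.2500]
t=2: π = [0.2266, 0.3021, 0.2240, 0.2474]
t=3: π = [0.2217, 0.3063, 0.2249, 0.2471]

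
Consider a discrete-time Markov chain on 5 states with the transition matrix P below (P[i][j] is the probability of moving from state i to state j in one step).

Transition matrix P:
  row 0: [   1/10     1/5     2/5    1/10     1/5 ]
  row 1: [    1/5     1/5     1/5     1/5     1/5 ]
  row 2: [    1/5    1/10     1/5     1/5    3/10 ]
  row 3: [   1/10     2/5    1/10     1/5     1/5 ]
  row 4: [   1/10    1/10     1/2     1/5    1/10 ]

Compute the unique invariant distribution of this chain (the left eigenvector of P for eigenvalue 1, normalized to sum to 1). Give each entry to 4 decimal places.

Balance equations π_j = Σ_i π_i·P[i][j]:
  π_0 = 1/10·π_0 + 1/5·π_1 + 1/5·π_2 + 1/10·π_3 + 1/10·π_4
  π_1 = 1/5·π_0 + 1/5·π_1 + 1/10·π_2 + 2/5·π_3 + 1/10·π_4
  π_2 = 2/5·π_0 + 1/5·π_1 + 1/5·π_2 + 1/10·π_3 + 1/2·π_4
  π_3 = 1/10·π_0 + 1/5·π_1 + 1/5·π_2 + 1/5·π_3 + 1/5·π_4
  normalize: π_0 + π_1 + π_2 + π_3 + π_4 = 1
Solving the linear system gives exactly π = [427/2921, 1105/5842, 1593/5842, 1083/5842, 1207/5842].

π = [0.1462, 0.1891, 0.2727, 0.1854, 0.2066]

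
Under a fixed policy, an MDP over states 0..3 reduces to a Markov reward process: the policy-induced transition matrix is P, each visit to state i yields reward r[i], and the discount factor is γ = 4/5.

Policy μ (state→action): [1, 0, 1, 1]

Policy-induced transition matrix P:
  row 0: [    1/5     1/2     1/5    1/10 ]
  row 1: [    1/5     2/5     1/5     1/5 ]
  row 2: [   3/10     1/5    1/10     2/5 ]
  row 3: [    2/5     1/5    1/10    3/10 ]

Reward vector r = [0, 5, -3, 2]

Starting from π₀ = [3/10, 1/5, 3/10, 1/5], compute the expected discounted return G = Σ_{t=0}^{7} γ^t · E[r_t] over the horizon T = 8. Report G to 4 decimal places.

t=0: π = [0.3000, 0.2000, 0.3000, 0.2000], E[r] = 0.5000, γ^t·E[r] = 0.500000, running G = 0.500000
t=1: π = [0.2700, 0.3300, 0.1500, 0.2500], E[r] = 1.7000, γ^t·E[r] = 1.360000, running G = 1.860000
t=2: π = [0.2650, 0.3470, 0.1600, 0.2280], E[r] = 1.7110, γ^t·E[r] = 1.095040, running G = 2.955040
t=3: π = [0.2616, 0.3489, 0.1612, 0.2283], E[r] = 1.7175, γ^t·E[r] = 0.879360, running G = 3.834400
t=4: π = [0.2618, 0.3483, 0.1611, 0.2289], E[r] = 1.7160, γ^t·E[r] = 0.702861, running G = 4.537261
t=5: π = [0.2619, 0.3482, 0.1610, 0.2289], E[r] = 1.7158, γ^t·E[r] = 0.562222, running G = 5.099483
t=6: π = [0.2619, 0.3482, 0.1610, 0.2289], E[r] = 1.7158, γ^t·E[r] = 0.449788, running G = 5.549270
t=7: π = [0.2619, 0.3482, 0.1610, 0.2289], E[r] = 1.7158, γ^t·E[r] = 0.359832, running G = 5.909102

G = 5.9091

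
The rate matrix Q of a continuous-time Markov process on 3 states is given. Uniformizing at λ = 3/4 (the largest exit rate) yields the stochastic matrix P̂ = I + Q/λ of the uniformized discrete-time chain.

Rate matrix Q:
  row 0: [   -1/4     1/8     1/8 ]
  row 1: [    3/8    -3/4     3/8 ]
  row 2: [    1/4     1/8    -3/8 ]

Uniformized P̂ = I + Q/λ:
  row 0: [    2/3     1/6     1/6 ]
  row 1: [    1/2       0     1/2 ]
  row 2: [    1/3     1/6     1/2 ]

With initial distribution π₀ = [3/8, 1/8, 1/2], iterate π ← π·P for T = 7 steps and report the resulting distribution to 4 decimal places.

t=0: π = [0.3750, 0.1250, 0.5000]
t=1: π = [0.4792, 0.1458, 0.3750]
t=2: π = [0.5174, 0.1424, 0.3403]
t=3: π = [0.5295, 0.1429, 0.3275]
t=4: π = [0.5337, 0.1428, 0.3235]
t=5: π = [0.5350, 0.1429, 0.3221]
t=6: π = [0.5355, 0.1429, 0.3217]
t=7: π = [0.5356, 0.1429, 0.3215]

π = [0.5356, 0.1429, 0.3215]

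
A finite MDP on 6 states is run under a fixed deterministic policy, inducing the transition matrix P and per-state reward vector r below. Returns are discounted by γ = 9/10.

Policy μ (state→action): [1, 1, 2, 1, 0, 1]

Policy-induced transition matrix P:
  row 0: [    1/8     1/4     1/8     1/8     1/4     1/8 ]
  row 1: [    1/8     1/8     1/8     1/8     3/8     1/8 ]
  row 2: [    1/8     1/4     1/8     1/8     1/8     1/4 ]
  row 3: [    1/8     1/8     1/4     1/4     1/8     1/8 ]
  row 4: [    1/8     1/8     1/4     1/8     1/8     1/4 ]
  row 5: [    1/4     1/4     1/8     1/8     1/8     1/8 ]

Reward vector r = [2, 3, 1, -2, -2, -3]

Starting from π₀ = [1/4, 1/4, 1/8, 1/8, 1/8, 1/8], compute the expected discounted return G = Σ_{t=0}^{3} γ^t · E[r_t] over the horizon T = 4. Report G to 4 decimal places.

G = 0.0755

t=0: π = [0.2500, 0.2500, 0.1250, 0.1250, 0.1250, 0.1250], E[r] = 0.5000, γ^t·E[r] = 0.500000, running G = 0.500000
t=1: π = [0.1406, 0.1875, 0.1563, 0.1406, 0.2188, 0.1563], E[r] = -0.1875, γ^t·E[r] = -0.168750, running G = 0.331250
t=2: π = [0.1445, 0.1816, 0.1699, 0.1426, 0.1895, 0.1719], E[r] = -0.1758, γ^t·E[r] = -0.142383, running G = 0.188867
t=3: π = [0.1465, 0.1858, 0.1665, 0.1428, 0.1885, 0.1699], E[r] = -0.1555, γ^t·E[r] = -0.113372, running G = 0.075495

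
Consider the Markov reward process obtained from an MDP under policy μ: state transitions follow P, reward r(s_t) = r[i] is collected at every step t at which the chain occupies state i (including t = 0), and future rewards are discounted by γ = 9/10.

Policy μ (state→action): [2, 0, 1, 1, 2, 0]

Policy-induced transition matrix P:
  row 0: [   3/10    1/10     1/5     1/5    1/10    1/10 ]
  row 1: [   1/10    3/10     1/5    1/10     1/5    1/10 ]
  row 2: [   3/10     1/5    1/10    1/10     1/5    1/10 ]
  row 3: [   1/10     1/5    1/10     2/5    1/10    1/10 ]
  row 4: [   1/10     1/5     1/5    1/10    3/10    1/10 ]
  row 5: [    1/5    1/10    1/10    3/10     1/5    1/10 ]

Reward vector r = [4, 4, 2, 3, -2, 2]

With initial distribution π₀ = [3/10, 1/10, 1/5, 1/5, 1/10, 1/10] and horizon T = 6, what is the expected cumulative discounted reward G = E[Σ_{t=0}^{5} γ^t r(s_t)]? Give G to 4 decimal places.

t=0: π = [0.3000, 0.1000, 0.2000, 0.2000, 0.1000, 0.1000], E[r] = 2.6000, γ^t·E[r] = 2.600000, running G = 2.600000
t=1: π = [0.2100, 0.1700, 0.1500, 0.2100, 0.1600, 0.1000], E[r] = 2.3300, γ^t·E[r] = 2.097000, running G = 4.697000
t=2: π = [0.1820, 0.1860, 0.1540, 0.2040, 0.1740, 0.1000], E[r] = 2.2440, γ^t·E[r] = 1.817640, running G = 6.514640
t=3: π = [0.1772, 0.1904, 0.1542, 0.1994, 0.1788, 0.1000], E[r] = 2.2194, γ^t·E[r] = 1.617943, running G = 8.132583
t=4: π = [0.1763, 0.1913, 0.1546, 0.1975, 0.1802, 0.1000], E[r] = 2.2119, γ^t·E[r] = 1.451201, running G = 9.583784
t=5: π = [0.1762, 0.1915, 0.1548, 0.1969, 0.1806, 0.1000], E[r] = 2.2097, γ^t·E[r] = 1.304809, running G = 10.888593

G = 10.8886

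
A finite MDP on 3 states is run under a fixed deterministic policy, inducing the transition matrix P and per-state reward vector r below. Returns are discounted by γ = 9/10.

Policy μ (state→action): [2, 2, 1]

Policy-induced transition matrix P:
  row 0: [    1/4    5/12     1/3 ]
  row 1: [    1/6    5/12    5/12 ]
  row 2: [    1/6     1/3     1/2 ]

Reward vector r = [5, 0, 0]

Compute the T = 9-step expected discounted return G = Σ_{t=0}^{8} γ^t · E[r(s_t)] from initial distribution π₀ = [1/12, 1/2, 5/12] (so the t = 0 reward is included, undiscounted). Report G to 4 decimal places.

t=0: π = [0.0833, 0.5000, 0.4167], E[r] = 0.4167, γ^t·E[r] = 0.416667, running G = 0.416667
t=1: π = [0.1736, 0.3819, 0.4444], E[r] = 0.8681, γ^t·E[r] = 0.781250, running G = 1.197917
t=2: π = [0.1811, 0.3796, 0.4392], E[r] = 0.9057, γ^t·E[r] = 0.733594, running G = 1.931510
t=3: π = [0.1818, 0.3801, 0.4382], E[r] = 0.9088, γ^t·E[r] = 0.662520, running G = 2.594030
t=4: π = [0.1818, 0.3802, 0.4380], E[r] = 0.9091, γ^t·E[r] = 0.596439, running G = 3.190469
t=5: π = [0.1818, 0.3802, 0.4380], E[r] = 0.9091, γ^t·E[r] = 0.536808, running G = 3.727277
t=6: π = [0.1818, 0.3802, 0.4380], E[r] = 0.9091, γ^t·E[r] = 0.483128, running G = 4.210405
t=7: π = [0.1818, 0.3802, 0.4380], E[r] = 0.9091, γ^t·E[r] = 0.434815, running G = 4.645220
t=8: π = [0.1818, 0.3802, 0.4380], E[r] = 0.9091, γ^t·E[r] = 0.391334, running G = 5.036554

G = 5.0366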